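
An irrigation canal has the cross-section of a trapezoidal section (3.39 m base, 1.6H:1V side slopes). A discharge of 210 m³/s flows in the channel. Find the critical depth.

y_c = 4.19 m

At critical depth, Q² T / (g A³) = 1, i.e. A³/T = Q²/g = 210²/9.81 = 4495.
Try y = 3.07 m: A³/T = 1253 — too small.
Try y = 5.33 m: A³/T = 12540 — too large.
Try y = 4.19 m: A³/T = 4504 — close enough.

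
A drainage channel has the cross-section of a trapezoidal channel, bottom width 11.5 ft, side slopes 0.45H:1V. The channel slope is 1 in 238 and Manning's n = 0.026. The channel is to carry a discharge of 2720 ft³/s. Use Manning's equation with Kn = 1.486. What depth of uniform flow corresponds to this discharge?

Manning's equation rearranged: A R^(2/3) = nQ / (1.486·√S) = 0.026 × 2720 / (1.486 × √0.004202) = 734.2.
At y = 15.2 ft: A R^(2/3) = 942.6 — high.
At y = 11.4 ft: A R^(2/3) = 568.6 — low.
At y = 13.2 ft: A R^(2/3) = 733.8 — matches.

y_n = 13.2 ft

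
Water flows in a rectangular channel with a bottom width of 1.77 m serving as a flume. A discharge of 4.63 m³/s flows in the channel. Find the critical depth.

For a rectangular channel, critical depth y_c = (q²/g)^(1/3) where q = Q/b = 4.63/1.77 = 2.616 m²/s.
So y_c = (2.616²/9.81)^(1/3) = 0.887 m.

y_c = 0.887 m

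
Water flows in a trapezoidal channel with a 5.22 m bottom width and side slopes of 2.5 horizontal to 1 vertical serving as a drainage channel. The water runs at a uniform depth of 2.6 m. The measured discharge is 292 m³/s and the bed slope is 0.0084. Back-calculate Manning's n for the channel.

With bottom width b = 5.22 m and side slope z = 2.5: A = (b + zy)y = (5.22 + 2.5×2.6)×2.6 = 30.47 m²; P = b + 2y√(1+z²) = 5.22 + 2×2.6×2.693 = 19.22 m.
Hydraulic radius R = A/P = 30.47/19.22 = 1.585 m.
Rearranging Manning's equation: n = (1/Q) A R^(2/3) S^(1/2) = (1/292) × 30.47 × 1.585^(2/3) × √0.0084 = 0.013.

n = 0.013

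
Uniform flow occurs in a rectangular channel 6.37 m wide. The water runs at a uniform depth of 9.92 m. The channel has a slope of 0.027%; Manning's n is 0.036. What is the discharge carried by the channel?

Q = 51.9 m³/s

Flow area A = b·y = 6.37 × 9.92 = 63.19 m². Wetted perimeter P = b + 2y = 6.37 + 2×9.92 = 26.21 m.
Hydraulic radius R = A/P = 63.19/26.21 = 2.411 m.
Manning's equation: Q = (1/n) A R^(2/3) S^(1/2) = (1/0.036) × 63.19 × 2.411^(2/3) × 0.00027^(1/2) = 51.9 m³/s.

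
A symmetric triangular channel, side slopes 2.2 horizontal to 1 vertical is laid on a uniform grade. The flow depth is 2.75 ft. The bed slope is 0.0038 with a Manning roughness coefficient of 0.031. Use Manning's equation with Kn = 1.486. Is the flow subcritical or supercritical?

For a triangular section with side slope z = 2.2: A = zy² = 2.2×2.75² = 16.64 ft²; P = 2y√(1+z²) = 2×2.75×2.417 = 13.29 ft.
Hydraulic radius R = A/P = 16.64/13.29 = 1.252 ft.
V = (1.486/n) R^(2/3) √S = (1.486/0.031) × 1.252^(2/3) × √0.0038 = 3.432 ft/s. Hydraulic depth D_h = A/T = 16.64/12.1 = 1.375 ft.
Froude number Fr = V/√(g·D_h) = 3.432/√(32.2×1.375) = 0.516, which is less than 1, so the flow is subcritical.

subcritical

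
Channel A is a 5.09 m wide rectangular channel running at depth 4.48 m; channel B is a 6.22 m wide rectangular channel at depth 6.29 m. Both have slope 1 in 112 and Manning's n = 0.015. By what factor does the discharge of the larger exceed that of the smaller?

2.02

Channel A: Flow area A = b·y = 5.09 × 4.48 = 22.8 m². Wetted perimeter P = b + 2y = 5.09 + 2×4.48 = 14.05 m. Hydraulic radius R = A/P = 22.8/14.05 = 1.623 m. Q_A = (1/0.015)·22.8·1.623^(2/3)·√0.008929 = 198.4 m³/s.
Channel B: Flow area A = b·y = 6.22 × 6.29 = 39.12 m². Wetted perimeter P = b + 2y = 6.22 + 2×6.29 = 18.8 m. Hydraulic radius R = A/P = 39.12/18.8 = 2.081 m. Q_B = (1/0.015)·39.12·2.081^(2/3)·√0.008929 = 401.7 m³/s.
The larger discharge is 401.7 m³/s and the smaller is 198.4 m³/s; the ratio is 2.02.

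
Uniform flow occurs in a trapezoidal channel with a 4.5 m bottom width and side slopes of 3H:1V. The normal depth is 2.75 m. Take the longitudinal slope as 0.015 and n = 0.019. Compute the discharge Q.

Q = 309 m³/s

With bottom width b = 4.5 m and side slope z = 3: A = (b + zy)y = (4.5 + 3×2.75)×2.75 = 35.06 m²; P = b + 2y√(1+z²) = 4.5 + 2×2.75×3.162 = 21.89 m.
Hydraulic radius R = A/P = 35.06/21.89 = 1.602 m.
Manning's equation: Q = (1/n) A R^(2/3) S^(1/2) = (1/0.019) × 35.06 × 1.602^(2/3) × 0.015^(1/2) = 309 m³/s.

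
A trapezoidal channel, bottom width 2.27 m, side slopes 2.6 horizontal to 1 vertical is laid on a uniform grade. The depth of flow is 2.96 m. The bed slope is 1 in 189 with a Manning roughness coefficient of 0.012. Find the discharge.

Q = 242 m³/s

With bottom width b = 2.27 m and side slope z = 2.6: A = (b + zy)y = (2.27 + 2.6×2.96)×2.96 = 29.5 m²; P = b + 2y√(1+z²) = 2.27 + 2×2.96×2.786 = 18.76 m.
Hydraulic radius R = A/P = 29.5/18.76 = 1.572 m.
Manning's equation: Q = (1/n) A R^(2/3) S^(1/2) = (1/0.012) × 29.5 × 1.572^(2/3) × 0.005291^(1/2) = 242 m³/s.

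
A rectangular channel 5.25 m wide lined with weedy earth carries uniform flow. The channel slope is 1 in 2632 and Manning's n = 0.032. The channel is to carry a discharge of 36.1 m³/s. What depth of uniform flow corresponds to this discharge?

Manning's equation rearranged: A R^(2/3) = nQ / (1·√S) = 0.032 × 36.1 / (√0.0003799) = 59.27.
Try y = 5.78 m: A R^(2/3) = 44.99 — low.
Try y = 7.28 m: A R^(2/3) = 59.23 — matches.

y_n = 7.28 m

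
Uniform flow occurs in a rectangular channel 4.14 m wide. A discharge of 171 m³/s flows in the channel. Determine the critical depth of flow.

y_c = 5.58 m

For a rectangular channel, critical depth y_c = (q²/g)^(1/3) where q = Q/b = 171/4.14 = 41.3 m²/s.
So y_c = (41.3²/9.81)^(1/3) = 5.58 m.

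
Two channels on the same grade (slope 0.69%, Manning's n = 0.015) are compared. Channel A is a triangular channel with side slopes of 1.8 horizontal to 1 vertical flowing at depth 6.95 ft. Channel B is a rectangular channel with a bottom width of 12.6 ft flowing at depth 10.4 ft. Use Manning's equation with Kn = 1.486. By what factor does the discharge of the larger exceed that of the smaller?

1.79

Channel A: For a triangular section with side slope z = 1.8: A = zy² = 1.8×6.95² = 86.94 ft²; P = 2y√(1+z²) = 2×6.95×2.059 = 28.62 ft. Hydraulic radius R = A/P = 86.94/28.62 = 3.038 ft. Q_A = (1.486/0.015)·86.94·3.038^(2/3)·√0.0069 = 1501 ft³/s.
Channel B: Flow area A = b·y = 12.6 × 10.4 = 131 ft². Wetted perimeter P = b + 2y = 12.6 + 2×10.4 = 33.4 ft. Hydraulic radius R = A/P = 131/33.4 = 3.923 ft. Q_B = (1.486/0.015)·131·3.923^(2/3)·√0.0069 = 2682 ft³/s.
The larger discharge is 2682 ft³/s and the smaller is 1501 ft³/s; the ratio is 1.79.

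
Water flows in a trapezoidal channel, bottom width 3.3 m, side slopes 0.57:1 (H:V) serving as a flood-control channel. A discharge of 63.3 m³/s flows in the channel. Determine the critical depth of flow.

y_c = 2.82 m

At critical depth, Q² T / (g A³) = 1, i.e. A³/T = Q²/g = 63.3²/9.81 = 408.4.
Trying y = 2.44 m: A³/T = 246.5 — short.
Trying y = 2.82 m: A³/T = 406.8 — matches.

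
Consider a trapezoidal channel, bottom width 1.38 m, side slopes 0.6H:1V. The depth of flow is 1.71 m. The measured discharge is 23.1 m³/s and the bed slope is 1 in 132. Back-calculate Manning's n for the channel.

n = 0.013

With bottom width b = 1.38 m and side slope z = 0.6: A = (b + zy)y = (1.38 + 0.6×1.71)×1.71 = 4.114 m²; P = b + 2y√(1+z²) = 1.38 + 2×1.71×1.166 = 5.368 m.
Hydraulic radius R = A/P = 4.114/5.368 = 0.7664 m.
Rearranging Manning's equation: n = (1/Q) A R^(2/3) S^(1/2) = (1/23.1) × 4.114 × 0.7664^(2/3) × √0.007576 = 0.013.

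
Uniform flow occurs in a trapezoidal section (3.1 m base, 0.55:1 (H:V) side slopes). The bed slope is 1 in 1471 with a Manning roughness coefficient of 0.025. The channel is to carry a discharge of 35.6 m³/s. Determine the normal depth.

Manning's equation rearranged: A R^(2/3) = nQ / (1·√S) = 0.025 × 35.6 / (√0.0006798) = 34.13.
Try y = 5.17 m: A R^(2/3) = 49.78 — too large.
Try y = 4.24 m: A R^(2/3) = 34.11 — ≈ 34.13.

y_n = 4.24 m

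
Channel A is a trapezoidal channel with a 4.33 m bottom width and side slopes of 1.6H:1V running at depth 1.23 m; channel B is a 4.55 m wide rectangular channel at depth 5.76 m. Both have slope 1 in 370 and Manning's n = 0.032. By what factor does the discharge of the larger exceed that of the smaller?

Channel A: With bottom width b = 4.33 m and side slope z = 1.6: A = (b + zy)y = (4.33 + 1.6×1.23)×1.23 = 7.747 m²; P = b + 2y√(1+z²) = 4.33 + 2×1.23×1.887 = 8.972 m. Hydraulic radius R = A/P = 7.747/8.972 = 0.8635 m. Q_A = (1/0.032)·7.747·0.8635^(2/3)·√0.002703 = 11.41 m³/s.
Channel B: Flow area A = b·y = 4.55 × 5.76 = 26.21 m². Wetted perimeter P = b + 2y = 4.55 + 2×5.76 = 16.07 m. Hydraulic radius R = A/P = 26.21/16.07 = 1.631 m. Q_B = (1/0.032)·26.21·1.631^(2/3)·√0.002703 = 58.99 m³/s.
The larger discharge is 58.99 m³/s and the smaller is 11.41 m³/s; the ratio is 5.17.

5.17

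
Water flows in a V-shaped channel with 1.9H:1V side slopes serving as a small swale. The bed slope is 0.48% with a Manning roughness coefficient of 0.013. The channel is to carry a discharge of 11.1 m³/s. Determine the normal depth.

Manning's equation rearranged: A R^(2/3) = nQ / (1·√S) = 0.013 × 11.1 / (√0.0048) = 2.083.
Try y = 1.06 m: A R^(2/3) = 1.289 — low.
Try y = 1.37 m: A R^(2/3) = 2.554 — high.
Try y = 1.27 m: A R^(2/3) = 2.087 — matches.

y_n = 1.27 m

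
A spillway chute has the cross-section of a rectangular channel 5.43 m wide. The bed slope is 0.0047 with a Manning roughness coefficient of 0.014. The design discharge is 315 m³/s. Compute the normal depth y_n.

Manning's equation rearranged: A R^(2/3) = nQ / (1·√S) = 0.014 × 315 / (√0.0047) = 64.33.
Trying y = 6.49 m: A R^(2/3) = 54.33 — short.
Trying y = 8.42 m: A R^(2/3) = 73.85 — over.
Trying y = 7.48 m: A R^(2/3) = 64.3 — ≈ 64.33.

y_n = 7.48 m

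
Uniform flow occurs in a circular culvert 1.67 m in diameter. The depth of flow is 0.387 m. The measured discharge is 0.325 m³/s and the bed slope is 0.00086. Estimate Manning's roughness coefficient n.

For a circular section of diameter D = 1.67 m at depth y = 0.387 m, the central angle is θ = 2 arccos(1 − 2y/D) = 2.009 rad. Then A = (D²/8)(θ − sin θ) = 0.3847 m² and P = Dθ/2 = 1.677 m.
Hydraulic radius R = A/P = 0.3847/1.677 = 0.2293 m.
Rearranging Manning's equation: n = (1/Q) A R^(2/3) S^(1/2) = (1/0.325) × 0.3847 × 0.2293^(2/3) × √0.00086 = 0.013.

n = 0.013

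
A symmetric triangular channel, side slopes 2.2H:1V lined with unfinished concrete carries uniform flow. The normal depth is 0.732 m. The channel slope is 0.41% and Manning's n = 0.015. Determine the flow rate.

Q = 2.42 m³/s

For a triangular section with side slope z = 2.2: A = zy² = 2.2×0.732² = 1.179 m²; P = 2y√(1+z²) = 2×0.732×2.417 = 3.538 m.
Hydraulic radius R = A/P = 1.179/3.538 = 0.3332 m.
Manning's equation: Q = (1/n) A R^(2/3) S^(1/2) = (1/0.015) × 1.179 × 0.3332^(2/3) × 0.0041^(1/2) = 2.42 m³/s.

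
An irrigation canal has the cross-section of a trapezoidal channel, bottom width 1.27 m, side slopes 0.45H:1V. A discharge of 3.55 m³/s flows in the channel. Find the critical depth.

y_c = 0.835 m

At critical depth, Q² T / (g A³) = 1, i.e. A³/T = Q²/g = 3.55²/9.81 = 1.285.
Try y = 0.61 m: A³/T = 0.4597 — too small.
Try y = 0.906 m: A³/T = 1.684 — too large.
Try y = 0.835 m: A³/T = 1.284 — matches.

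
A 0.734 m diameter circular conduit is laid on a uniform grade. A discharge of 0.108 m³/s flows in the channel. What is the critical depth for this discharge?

y_c = 0.198 m

At critical depth, Q² T / (g A³) = 1, i.e. A³/T = Q²/g = 0.108²/9.81 = 0.001189.
Try y = 0.14 m: A³/T = 0.0003092 — short.
Try y = 0.218 m: A³/T = 0.00174 — over.
Try y = 0.198 m: A³/T = 0.001197 — matches.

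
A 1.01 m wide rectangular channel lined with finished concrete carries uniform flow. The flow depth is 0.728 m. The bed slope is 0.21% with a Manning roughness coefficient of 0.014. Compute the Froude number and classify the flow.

Flow area A = b·y = 1.01 × 0.728 = 0.7353 m². Wetted perimeter P = b + 2y = 1.01 + 2×0.728 = 2.466 m.
Hydraulic radius R = A/P = 0.7353/2.466 = 0.2982 m.
V = (1/n) R^(2/3) √S = (1/0.014) × 0.2982^(2/3) × √0.0021 = 1.461 m/s. Hydraulic depth D_h = A/T = 0.7353/1.01 = 0.728 m.
Froude number Fr = V/√(g·D_h) = 1.461/√(9.81×0.728) = 0.547, which is less than 1, so the flow is subcritical.

subcritical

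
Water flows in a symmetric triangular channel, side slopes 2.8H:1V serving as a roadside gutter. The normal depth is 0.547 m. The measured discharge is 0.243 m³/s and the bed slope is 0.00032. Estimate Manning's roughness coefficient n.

For a triangular section with side slope z = 2.8: A = zy² = 2.8×0.547² = 0.8378 m²; P = 2y√(1+z²) = 2×0.547×2.973 = 3.253 m.
Hydraulic radius R = A/P = 0.8378/3.253 = 0.2576 m.
Rearranging Manning's equation: n = (1/Q) A R^(2/3) S^(1/2) = (1/0.243) × 0.8378 × 0.2576^(2/3) × √0.00032 = 0.025.

n = 0.025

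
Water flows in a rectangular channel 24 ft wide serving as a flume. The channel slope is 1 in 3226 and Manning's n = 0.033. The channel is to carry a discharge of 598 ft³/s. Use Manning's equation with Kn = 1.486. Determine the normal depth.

y_n = 10.1 ft

Manning's equation rearranged: A R^(2/3) = nQ / (1.486·√S) = 0.033 × 598 / (1.486 × √0.00031) = 754.3.
Trying y = 7.98 ft: A R^(2/3) = 544.4 — low.
Trying y = 10.1 ft: A R^(2/3) = 753.8 — matches.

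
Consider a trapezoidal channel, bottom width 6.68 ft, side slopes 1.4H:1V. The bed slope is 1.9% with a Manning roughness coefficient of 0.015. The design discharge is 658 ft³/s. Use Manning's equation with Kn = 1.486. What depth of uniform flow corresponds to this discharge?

y_n = 2.93 ft

Manning's equation rearranged: A R^(2/3) = nQ / (1.486·√S) = 0.015 × 658 / (1.486 × √0.019) = 48.19.
Try y = 2.14 ft: A R^(2/3) = 26.82 — low.
Try y = 2.93 ft: A R^(2/3) = 48.2 — matches.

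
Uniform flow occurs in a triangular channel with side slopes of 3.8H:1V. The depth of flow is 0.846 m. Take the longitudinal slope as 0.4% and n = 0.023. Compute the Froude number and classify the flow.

For a triangular section with side slope z = 3.8: A = zy² = 3.8×0.846² = 2.72 m²; P = 2y√(1+z²) = 2×0.846×3.929 = 6.649 m.
Hydraulic radius R = A/P = 2.72/6.649 = 0.4091 m.
V = (1/n) R^(2/3) √S = (1/0.023) × 0.4091^(2/3) × √0.004 = 1.515 m/s. Hydraulic depth D_h = A/T = 2.72/6.43 = 0.423 m.
Froude number Fr = V/√(g·D_h) = 1.515/√(9.81×0.423) = 0.744, which is less than 1, so the flow is subcritical.

subcritical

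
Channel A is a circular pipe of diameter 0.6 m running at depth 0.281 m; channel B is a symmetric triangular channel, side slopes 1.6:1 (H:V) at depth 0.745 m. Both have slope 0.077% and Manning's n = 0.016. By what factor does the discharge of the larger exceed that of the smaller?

Channel A: For a circular section of diameter D = 0.6 m at depth y = 0.281 m, the central angle is θ = 2 arccos(1 − 2y/D) = 3.015 rad. Then A = (D²/8)(θ − sin θ) = 0.13 m² and P = Dθ/2 = 0.9045 m. Hydraulic radius R = A/P = 0.13/0.9045 = 0.1437 m. Q_A = (1/0.016)·0.13·0.1437^(2/3)·√0.00077 = 0.06185 m³/s.
Channel B: For a triangular section with side slope z = 1.6: A = zy² = 1.6×0.745² = 0.888 m²; P = 2y√(1+z²) = 2×0.745×1.887 = 2.811 m. Hydraulic radius R = A/P = 0.888/2.811 = 0.3159 m. Q_B = (1/0.016)·0.888·0.3159^(2/3)·√0.00077 = 0.7143 m³/s.
The larger discharge is 0.7143 m³/s and the smaller is 0.06185 m³/s; the ratio is 11.5.

11.5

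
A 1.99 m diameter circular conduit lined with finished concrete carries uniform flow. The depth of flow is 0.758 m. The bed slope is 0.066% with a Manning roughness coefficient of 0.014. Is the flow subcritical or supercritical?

subcritical

For a circular section of diameter D = 1.99 m at depth y = 0.758 m, the central angle is θ = 2 arccos(1 − 2y/D) = 2.661 rad. Then A = (D²/8)(θ − sin θ) = 1.088 m² and P = Dθ/2 = 2.647 m.
Hydraulic radius R = A/P = 1.088/2.647 = 0.411 m.
V = (1/n) R^(2/3) √S = (1/0.014) × 0.411^(2/3) × √0.00066 = 1.014 m/s. Hydraulic depth D_h = A/T = 1.088/1.933 = 0.5629 m.
Froude number Fr = V/√(g·D_h) = 1.014/√(9.81×0.5629) = 0.432, which is less than 1, so the flow is subcritical.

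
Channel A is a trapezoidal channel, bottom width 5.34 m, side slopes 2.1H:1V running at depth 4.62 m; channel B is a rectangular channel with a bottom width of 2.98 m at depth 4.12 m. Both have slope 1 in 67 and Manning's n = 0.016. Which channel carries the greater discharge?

channel A

Channel A: With bottom width b = 5.34 m and side slope z = 2.1: A = (b + zy)y = (5.34 + 2.1×4.62)×4.62 = 69.49 m²; P = b + 2y√(1+z²) = 5.34 + 2×4.62×2.326 = 26.83 m. Hydraulic radius R = A/P = 69.49/26.83 = 2.59 m. Q_A = (1/0.016)·69.49·2.59^(2/3)·√0.01493 = 1001 m³/s.
Channel B: Flow area A = b·y = 2.98 × 4.12 = 12.28 m². Wetted perimeter P = b + 2y = 2.98 + 2×4.12 = 11.22 m. Hydraulic radius R = A/P = 12.28/11.22 = 1.094 m. Q_B = (1/0.016)·12.28·1.094^(2/3)·√0.01493 = 99.55 m³/s.
Q_A = 1001 m³/s vs Q_B = 99.55 m³/s, so channel A carries more.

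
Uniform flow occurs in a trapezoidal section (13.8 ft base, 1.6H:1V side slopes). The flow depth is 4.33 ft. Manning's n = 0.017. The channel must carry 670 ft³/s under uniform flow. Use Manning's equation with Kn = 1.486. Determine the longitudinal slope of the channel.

With bottom width b = 13.8 ft and side slope z = 1.6: A = (b + zy)y = (13.8 + 1.6×4.33)×4.33 = 89.75 ft²; P = b + 2y√(1+z²) = 13.8 + 2×4.33×1.887 = 30.14 ft.
Hydraulic radius R = A/P = 89.75/30.14 = 2.978 ft.
From Manning's equation, S = [nQ / (1.486 A R^(2/3))]² = [0.017 × 670 / (1.486 × 89.75 × 2.978^(2/3))]² = 0.0017.

S = 0.0017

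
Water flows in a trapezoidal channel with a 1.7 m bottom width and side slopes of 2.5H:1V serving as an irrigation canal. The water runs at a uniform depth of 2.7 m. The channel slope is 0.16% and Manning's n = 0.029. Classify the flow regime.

subcritical

With bottom width b = 1.7 m and side slope z = 2.5: A = (b + zy)y = (1.7 + 2.5×2.7)×2.7 = 22.82 m²; P = b + 2y√(1+z²) = 1.7 + 2×2.7×2.693 = 16.24 m.
Hydraulic radius R = A/P = 22.82/16.24 = 1.405 m.
V = (1/n) R^(2/3) √S = (1/0.029) × 1.405^(2/3) × √0.0016 = 1.73 m/s. Hydraulic depth D_h = A/T = 22.82/15.2 = 1.501 m.
Froude number Fr = V/√(g·D_h) = 1.73/√(9.81×1.501) = 0.451, which is less than 1, so the flow is subcritical.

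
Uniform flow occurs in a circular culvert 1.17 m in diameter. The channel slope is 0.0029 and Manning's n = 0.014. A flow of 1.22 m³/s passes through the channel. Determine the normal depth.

Manning's equation rearranged: A R^(2/3) = nQ / (1·√S) = 0.014 × 1.22 / (√0.0029) = 0.3172.
Try y = 0.552 m: A R^(2/3) = 0.2144 — short.
Try y = 0.845 m: A R^(2/3) = 0.4128 — over.
Try y = 0.7 m: A R^(2/3) = 0.3169 — close enough.

y_n = 0.7 m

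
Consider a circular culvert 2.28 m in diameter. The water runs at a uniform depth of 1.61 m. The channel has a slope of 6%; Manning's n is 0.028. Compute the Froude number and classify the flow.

supercritical

For a circular section of diameter D = 2.28 m at depth y = 1.61 m, the central angle is θ = 2 arccos(1 − 2y/D) = 3.992 rad. Then A = (D²/8)(θ − sin θ) = 3.082 m² and P = Dθ/2 = 4.55 m.
Hydraulic radius R = A/P = 3.082/4.55 = 0.6773 m.
V = (1/n) R^(2/3) √S = (1/0.028) × 0.6773^(2/3) × √0.06 = 6.747 m/s. Hydraulic depth D_h = A/T = 3.082/2.077 = 1.484 m.
Froude number Fr = V/√(g·D_h) = 6.747/√(9.81×1.484) = 1.77, which is greater than 1, so the flow is supercritical.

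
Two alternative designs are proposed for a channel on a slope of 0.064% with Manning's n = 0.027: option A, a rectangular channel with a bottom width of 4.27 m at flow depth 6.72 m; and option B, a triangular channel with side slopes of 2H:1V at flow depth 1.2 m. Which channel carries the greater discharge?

Channel A: Flow area A = b·y = 4.27 × 6.72 = 28.69 m². Wetted perimeter P = b + 2y = 4.27 + 2×6.72 = 17.71 m. Hydraulic radius R = A/P = 28.69/17.71 = 1.62 m. Q_A = (1/0.027)·28.69·1.62^(2/3)·√0.00064 = 37.09 m³/s.
Channel B: For a triangular section with side slope z = 2: A = zy² = 2×1.2² = 2.88 m²; P = 2y√(1+z²) = 2×1.2×2.236 = 5.367 m. Hydraulic radius R = A/P = 2.88/5.367 = 0.5367 m. Q_B = (1/0.027)·2.88·0.5367^(2/3)·√0.00064 = 1.782 m³/s.
Q_A = 37.09 m³/s vs Q_B = 1.782 m³/s, so channel A carries more.

channel A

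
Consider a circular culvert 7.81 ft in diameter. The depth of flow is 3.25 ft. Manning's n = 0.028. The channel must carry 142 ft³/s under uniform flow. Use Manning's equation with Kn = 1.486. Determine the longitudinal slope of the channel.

For a circular section of diameter D = 7.81 ft at depth y = 3.25 ft, the central angle is θ = 2 arccos(1 − 2y/D) = 2.805 rad. Then A = (D²/8)(θ − sin θ) = 18.86 ft² and P = Dθ/2 = 10.95 ft.
Hydraulic radius R = A/P = 18.86/10.95 = 1.722 ft.
From Manning's equation, S = [nQ / (1.486 A R^(2/3))]² = [0.028 × 142 / (1.486 × 18.86 × 1.722^(2/3))]² = 0.00975.

S = 0.00975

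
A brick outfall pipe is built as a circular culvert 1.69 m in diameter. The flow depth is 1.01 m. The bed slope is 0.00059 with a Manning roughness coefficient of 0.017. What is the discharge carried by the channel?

Q = 1.21 m³/s

For a circular section of diameter D = 1.69 m at depth y = 1.01 m, the central angle is θ = 2 arccos(1 − 2y/D) = 3.535 rad. Then A = (D²/8)(θ − sin θ) = 1.399 m² and P = Dθ/2 = 2.987 m.
Hydraulic radius R = A/P = 1.399/2.987 = 0.4683 m.
Manning's equation: Q = (1/n) A R^(2/3) S^(1/2) = (1/0.017) × 1.399 × 0.4683^(2/3) × 0.00059^(1/2) = 1.21 m³/s.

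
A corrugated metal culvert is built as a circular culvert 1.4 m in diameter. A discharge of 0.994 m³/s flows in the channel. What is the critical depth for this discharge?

y_c = 0.515 m

At critical depth, Q² T / (g A³) = 1, i.e. A³/T = Q²/g = 0.994²/9.81 = 0.1007.
Trying y = 0.407 m: A³/T = 0.04042 — short.
Trying y = 0.56 m: A³/T = 0.1386 — over.
Trying y = 0.515 m: A³/T = 0.1004 — ≈ 0.1007.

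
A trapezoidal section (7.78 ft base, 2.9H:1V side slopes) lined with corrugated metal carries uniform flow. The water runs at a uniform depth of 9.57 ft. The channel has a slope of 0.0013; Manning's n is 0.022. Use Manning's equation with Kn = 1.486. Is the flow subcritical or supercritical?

With bottom width b = 7.78 ft and side slope z = 2.9: A = (b + zy)y = (7.78 + 2.9×9.57)×9.57 = 340.1 ft²; P = b + 2y√(1+z²) = 7.78 + 2×9.57×3.068 = 66.49 ft.
Hydraulic radius R = A/P = 340.1/66.49 = 5.114 ft.
V = (1.486/n) R^(2/3) √S = (1.486/0.022) × 5.114^(2/3) × √0.0013 = 7.229 ft/s. Hydraulic depth D_h = A/T = 340.1/63.29 = 5.373 ft.
Froude number Fr = V/√(g·D_h) = 7.229/√(32.2×5.373) = 0.55, which is less than 1, so the flow is subcritical.

subcritical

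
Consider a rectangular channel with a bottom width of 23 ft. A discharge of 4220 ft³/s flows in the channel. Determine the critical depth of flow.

For a rectangular channel, critical depth y_c = (q²/g)^(1/3) where q = Q/b = 4220/23 = 183.5 ft²/s.
So y_c = (183.5²/32.2)^(1/3) = 10.1 ft.

y_c = 10.1 ft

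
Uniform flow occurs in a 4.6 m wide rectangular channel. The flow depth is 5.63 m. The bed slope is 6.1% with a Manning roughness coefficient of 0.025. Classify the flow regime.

supercritical

Flow area A = b·y = 4.6 × 5.63 = 25.9 m². Wetted perimeter P = b + 2y = 4.6 + 2×5.63 = 15.86 m.
Hydraulic radius R = A/P = 25.9/15.86 = 1.633 m.
V = (1/n) R^(2/3) √S = (1/0.025) × 1.633^(2/3) × √0.061 = 13.7 m/s. Hydraulic depth D_h = A/T = 25.9/4.6 = 5.63 m.
Froude number Fr = V/√(g·D_h) = 13.7/√(9.81×5.63) = 1.84, which is greater than 1, so the flow is supercritical.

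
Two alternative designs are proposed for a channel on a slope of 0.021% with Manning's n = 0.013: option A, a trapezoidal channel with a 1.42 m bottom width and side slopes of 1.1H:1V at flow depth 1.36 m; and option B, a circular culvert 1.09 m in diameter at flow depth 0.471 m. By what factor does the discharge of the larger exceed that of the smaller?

Channel A: With bottom width b = 1.42 m and side slope z = 1.1: A = (b + zy)y = (1.42 + 1.1×1.36)×1.36 = 3.966 m²; P = b + 2y√(1+z²) = 1.42 + 2×1.36×1.487 = 5.464 m. Hydraulic radius R = A/P = 3.966/5.464 = 0.7259 m. Q_A = (1/0.013)·3.966·0.7259^(2/3)·√0.00021 = 3.57 m³/s.
Channel B: For a circular section of diameter D = 1.09 m at depth y = 0.471 m, the central angle is θ = 2 arccos(1 − 2y/D) = 2.869 rad. Then A = (D²/8)(θ − sin θ) = 0.3862 m² and P = Dθ/2 = 1.564 m. Hydraulic radius R = A/P = 0.3862/1.564 = 0.2469 m. Q_B = (1/0.013)·0.3862·0.2469^(2/3)·√0.00021 = 0.1694 m³/s.
The larger discharge is 3.57 m³/s and the smaller is 0.1694 m³/s; the ratio is 21.1.

21.1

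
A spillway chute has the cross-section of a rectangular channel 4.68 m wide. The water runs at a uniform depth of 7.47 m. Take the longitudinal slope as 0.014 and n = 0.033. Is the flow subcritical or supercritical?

Flow area A = b·y = 4.68 × 7.47 = 34.96 m². Wetted perimeter P = b + 2y = 4.68 + 2×7.47 = 19.62 m.
Hydraulic radius R = A/P = 34.96/19.62 = 1.782 m.
V = (1/n) R^(2/3) √S = (1/0.033) × 1.782^(2/3) × √0.014 = 5.27 m/s. Hydraulic depth D_h = A/T = 34.96/4.68 = 7.47 m.
Froude number Fr = V/√(g·D_h) = 5.27/√(9.81×7.47) = 0.616, which is less than 1, so the flow is subcritical.

subcritical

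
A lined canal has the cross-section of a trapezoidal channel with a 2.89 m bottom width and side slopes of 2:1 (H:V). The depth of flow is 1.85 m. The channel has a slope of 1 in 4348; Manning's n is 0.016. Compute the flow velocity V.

With bottom width b = 2.89 m and side slope z = 2: A = (b + zy)y = (2.89 + 2×1.85)×1.85 = 12.19 m²; P = b + 2y√(1+z²) = 2.89 + 2×1.85×2.236 = 11.16 m.
Hydraulic radius R = A/P = 12.19/11.16 = 1.092 m.
From Manning's equation, V = (1/n) R^(2/3) S^(1/2) = (1/0.016) × 1.092^(2/3) × 0.00023^(1/2) = 1.01 m/s.

V = 1.01 m/s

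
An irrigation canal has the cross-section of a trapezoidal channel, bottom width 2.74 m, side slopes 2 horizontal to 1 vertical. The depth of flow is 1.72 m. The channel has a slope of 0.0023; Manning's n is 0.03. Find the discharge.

With bottom width b = 2.74 m and side slope z = 2: A = (b + zy)y = (2.74 + 2×1.72)×1.72 = 10.63 m²; P = b + 2y√(1+z²) = 2.74 + 2×1.72×2.236 = 10.43 m.
Hydraulic radius R = A/P = 10.63/10.43 = 1.019 m.
Manning's equation: Q = (1/n) A R^(2/3) S^(1/2) = (1/0.03) × 10.63 × 1.019^(2/3) × 0.0023^(1/2) = 17.2 m³/s.

Q = 17.2 m³/s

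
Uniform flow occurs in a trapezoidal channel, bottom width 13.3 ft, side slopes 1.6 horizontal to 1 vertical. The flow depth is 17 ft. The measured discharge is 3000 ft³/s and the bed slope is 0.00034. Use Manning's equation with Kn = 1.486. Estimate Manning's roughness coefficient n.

n = 0.027

With bottom width b = 13.3 ft and side slope z = 1.6: A = (b + zy)y = (13.3 + 1.6×17)×17 = 688.5 ft²; P = b + 2y√(1+z²) = 13.3 + 2×17×1.887 = 77.45 ft.
Hydraulic radius R = A/P = 688.5/77.45 = 8.889 ft.
Rearranging Manning's equation: n = (1.486/Q) A R^(2/3) S^(1/2) = (1.486/3000) × 688.5 × 8.889^(2/3) × √0.00034 = 0.027.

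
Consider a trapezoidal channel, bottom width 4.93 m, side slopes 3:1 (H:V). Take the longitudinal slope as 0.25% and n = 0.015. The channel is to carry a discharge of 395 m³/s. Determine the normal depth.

y_n = 4.04 m

Manning's equation rearranged: A R^(2/3) = nQ / (1·√S) = 0.015 × 395 / (√0.0025) = 118.5.
At y = 2.99 m: A R^(2/3) = 60.2 — low.
At y = 4.04 m: A R^(2/3) = 118.6 — close enough.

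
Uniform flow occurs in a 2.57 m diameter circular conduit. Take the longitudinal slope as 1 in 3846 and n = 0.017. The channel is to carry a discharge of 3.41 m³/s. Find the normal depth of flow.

Manning's equation rearranged: A R^(2/3) = nQ / (1·√S) = 0.017 × 3.41 / (√0.00026) = 3.595.
Trying y = 2.39 m: A R^(2/3) = 4.153 — over.
Trying y = 1.35 m: A R^(2/3) = 2.098 — short.
Trying y = 1.96 m: A R^(2/3) = 3.59 — matches.

y_n = 1.96 m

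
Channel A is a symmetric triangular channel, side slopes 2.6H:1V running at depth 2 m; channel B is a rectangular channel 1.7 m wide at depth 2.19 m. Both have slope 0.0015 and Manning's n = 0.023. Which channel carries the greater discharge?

channel A

Channel A: For a triangular section with side slope z = 2.6: A = zy² = 2.6×2² = 10.4 m²; P = 2y√(1+z²) = 2×2×2.786 = 11.14 m. Hydraulic radius R = A/P = 10.4/11.14 = 0.9333 m. Q_A = (1/0.023)·10.4·0.9333^(2/3)·√0.0015 = 16.73 m³/s.
Channel B: Flow area A = b·y = 1.7 × 2.19 = 3.723 m². Wetted perimeter P = b + 2y = 1.7 + 2×2.19 = 6.08 m. Hydraulic radius R = A/P = 3.723/6.08 = 0.6123 m. Q_B = (1/0.023)·3.723·0.6123^(2/3)·√0.0015 = 4.521 m³/s.
Q_A = 16.73 m³/s vs Q_B = 4.521 m³/s, so channel A carries more.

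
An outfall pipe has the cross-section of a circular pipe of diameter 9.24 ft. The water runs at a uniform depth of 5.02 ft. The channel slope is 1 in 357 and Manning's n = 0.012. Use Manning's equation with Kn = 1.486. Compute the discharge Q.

Q = 441 ft³/s

For a circular section of diameter D = 9.24 ft at depth y = 5.02 ft, the central angle is θ = 2 arccos(1 − 2y/D) = 3.315 rad. Then A = (D²/8)(θ − sin θ) = 37.22 ft² and P = Dθ/2 = 15.32 ft.
Hydraulic radius R = A/P = 37.22/15.32 = 2.43 ft.
Manning's equation: Q = (1.486/n) A R^(2/3) S^(1/2) = (1.486/0.012) × 37.22 × 2.43^(2/3) × 0.002801^(1/2) = 441 ft³/s.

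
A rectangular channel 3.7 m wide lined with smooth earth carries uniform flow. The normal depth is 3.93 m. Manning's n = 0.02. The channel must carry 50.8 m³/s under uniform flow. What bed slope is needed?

S = 0.0036

Flow area A = b·y = 3.7 × 3.93 = 14.54 m². Wetted perimeter P = b + 2y = 3.7 + 2×3.93 = 11.56 m.
Hydraulic radius R = A/P = 14.54/11.56 = 1.258 m.
From Manning's equation, S = [nQ / (1 A R^(2/3))]² = [0.02 × 50.8 / (1 × 14.54 × 1.258^(2/3))]² = 0.0036.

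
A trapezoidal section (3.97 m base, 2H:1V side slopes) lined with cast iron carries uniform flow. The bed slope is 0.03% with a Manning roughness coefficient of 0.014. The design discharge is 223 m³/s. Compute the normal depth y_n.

y_n = 5.69 m

Manning's equation rearranged: A R^(2/3) = nQ / (1·√S) = 0.014 × 223 / (√0.0003) = 180.2.
Trying y = 7.09 m: A R^(2/3) = 302.7 — too large.
Trying y = 5.69 m: A R^(2/3) = 180.4 — close enough.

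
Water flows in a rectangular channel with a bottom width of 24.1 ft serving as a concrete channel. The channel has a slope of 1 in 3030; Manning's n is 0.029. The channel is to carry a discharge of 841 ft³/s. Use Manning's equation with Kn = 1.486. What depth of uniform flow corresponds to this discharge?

y_n = 11.5 ft

Manning's equation rearranged: A R^(2/3) = nQ / (1.486·√S) = 0.029 × 841 / (1.486 × √0.00033) = 903.4.
At y = 8.18 ft: A R^(2/3) = 566.6 — low.
At y = 12.7 ft: A R^(2/3) = 1031 — high.
At y = 11.5 ft: A R^(2/3) = 903.3 — matches.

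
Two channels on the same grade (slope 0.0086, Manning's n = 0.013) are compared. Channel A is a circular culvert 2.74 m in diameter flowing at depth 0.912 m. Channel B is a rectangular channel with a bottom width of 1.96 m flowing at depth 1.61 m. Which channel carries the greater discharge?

channel B

Channel A: For a circular section of diameter D = 2.74 m at depth y = 0.912 m, the central angle is θ = 2 arccos(1 − 2y/D) = 2.46 rad. Then A = (D²/8)(θ − sin θ) = 1.717 m² and P = Dθ/2 = 3.37 m. Hydraulic radius R = A/P = 1.717/3.37 = 0.5095 m. Q_A = (1/0.013)·1.717·0.5095^(2/3)·√0.0086 = 7.814 m³/s.
Channel B: Flow area A = b·y = 1.96 × 1.61 = 3.156 m². Wetted perimeter P = b + 2y = 1.96 + 2×1.61 = 5.18 m. Hydraulic radius R = A/P = 3.156/5.18 = 0.6092 m. Q_B = (1/0.013)·3.156·0.6092^(2/3)·√0.0086 = 16.18 m³/s.
Q_A = 7.814 m³/s vs Q_B = 16.18 m³/s, so channel B carries more.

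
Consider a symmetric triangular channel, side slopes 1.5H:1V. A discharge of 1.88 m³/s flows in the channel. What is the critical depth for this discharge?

At critical depth, Q² T / (g A³) = 1, i.e. A³/T = Q²/g = 1.88²/9.81 = 0.3603.
Trying y = 0.94 m: A³/T = 0.8256 — too large.
Trying y = 0.642 m: A³/T = 0.1227 — too small.
Trying y = 0.796 m: A³/T = 0.3595 — matches.

y_c = 0.796 m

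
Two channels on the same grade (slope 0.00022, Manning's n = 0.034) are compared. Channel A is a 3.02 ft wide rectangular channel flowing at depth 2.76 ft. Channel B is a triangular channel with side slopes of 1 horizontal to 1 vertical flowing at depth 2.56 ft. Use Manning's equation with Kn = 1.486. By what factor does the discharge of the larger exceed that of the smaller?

1.34

Channel A: Flow area A = b·y = 3.02 × 2.76 = 8.335 ft². Wetted perimeter P = b + 2y = 3.02 + 2×2.76 = 8.54 ft. Hydraulic radius R = A/P = 8.335/8.54 = 0.976 ft. Q_A = (1.486/0.034)·8.335·0.976^(2/3)·√0.00022 = 5.317 ft³/s.
Channel B: For a triangular section with side slope z = 1: A = zy² = 1×2.56² = 6.554 ft²; P = 2y√(1+z²) = 2×2.56×1.414 = 7.241 ft. Hydraulic radius R = A/P = 6.554/7.241 = 0.9051 ft. Q_B = (1.486/0.034)·6.554·0.9051^(2/3)·√0.00022 = 3.975 ft³/s.
The larger discharge is 5.317 ft³/s and the smaller is 3.975 ft³/s; the ratio is 1.34.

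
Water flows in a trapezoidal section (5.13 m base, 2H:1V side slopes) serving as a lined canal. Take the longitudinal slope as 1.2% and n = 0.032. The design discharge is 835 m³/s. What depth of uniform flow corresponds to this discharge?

y_n = 6.23 m

Manning's equation rearranged: A R^(2/3) = nQ / (1·√S) = 0.032 × 835 / (√0.012) = 243.9.
Trying y = 4.53 m: A R^(2/3) = 119.4 — too small.
Trying y = 7.88 m: A R^(2/3) = 420.1 — too large.
Trying y = 6.23 m: A R^(2/3) = 244 — ≈ 243.9.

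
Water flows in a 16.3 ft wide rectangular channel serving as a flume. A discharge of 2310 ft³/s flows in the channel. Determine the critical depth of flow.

y_c = 8.54 ft

For a rectangular channel, critical depth y_c = (q²/g)^(1/3) where q = Q/b = 2310/16.3 = 141.7 ft²/s.
So y_c = (141.7²/32.2)^(1/3) = 8.54 ft.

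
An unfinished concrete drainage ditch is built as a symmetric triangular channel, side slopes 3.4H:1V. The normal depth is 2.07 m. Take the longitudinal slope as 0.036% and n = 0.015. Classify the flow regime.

subcritical

For a triangular section with side slope z = 3.4: A = zy² = 3.4×2.07² = 14.57 m²; P = 2y√(1+z²) = 2×2.07×3.544 = 14.67 m.
Hydraulic radius R = A/P = 14.57/14.67 = 0.9929 m.
V = (1/n) R^(2/3) √S = (1/0.015) × 0.9929^(2/3) × √0.00036 = 1.259 m/s. Hydraulic depth D_h = A/T = 14.57/14.08 = 1.035 m.
Froude number Fr = V/√(g·D_h) = 1.259/√(9.81×1.035) = 0.395, which is less than 1, so the flow is subcritical.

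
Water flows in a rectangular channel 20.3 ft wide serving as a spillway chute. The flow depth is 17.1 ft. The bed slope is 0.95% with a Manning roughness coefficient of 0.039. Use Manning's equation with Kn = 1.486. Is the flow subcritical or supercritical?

Flow area A = b·y = 20.3 × 17.1 = 347.1 ft². Wetted perimeter P = b + 2y = 20.3 + 2×17.1 = 54.5 ft.
Hydraulic radius R = A/P = 347.1/54.5 = 6.369 ft.
V = (1.486/n) R^(2/3) √S = (1.486/0.039) × 6.369^(2/3) × √0.0095 = 12.76 ft/s. Hydraulic depth D_h = A/T = 347.1/20.3 = 17.1 ft.
Froude number Fr = V/√(g·D_h) = 12.76/√(32.2×17.1) = 0.544, which is less than 1, so the flow is subcritical.

subcritical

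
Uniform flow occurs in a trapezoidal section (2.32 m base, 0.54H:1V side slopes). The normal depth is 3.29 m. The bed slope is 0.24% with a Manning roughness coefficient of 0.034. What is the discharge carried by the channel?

With bottom width b = 2.32 m and side slope z = 0.54: A = (b + zy)y = (2.32 + 0.54×3.29)×3.29 = 13.48 m²; P = b + 2y√(1+z²) = 2.32 + 2×3.29×1.136 = 9.798 m.
Hydraulic radius R = A/P = 13.48/9.798 = 1.376 m.
Manning's equation: Q = (1/n) A R^(2/3) S^(1/2) = (1/0.034) × 13.48 × 1.376^(2/3) × 0.0024^(1/2) = 24 m³/s.

Q = 24 m³/s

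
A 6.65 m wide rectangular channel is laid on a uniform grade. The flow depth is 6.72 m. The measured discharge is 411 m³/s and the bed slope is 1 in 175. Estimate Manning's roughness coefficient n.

n = 0.014

Flow area A = b·y = 6.65 × 6.72 = 44.69 m². Wetted perimeter P = b + 2y = 6.65 + 2×6.72 = 20.09 m.
Hydraulic radius R = A/P = 44.69/20.09 = 2.224 m.
Rearranging Manning's equation: n = (1/Q) A R^(2/3) S^(1/2) = (1/411) × 44.69 × 2.224^(2/3) × √0.005714 = 0.014.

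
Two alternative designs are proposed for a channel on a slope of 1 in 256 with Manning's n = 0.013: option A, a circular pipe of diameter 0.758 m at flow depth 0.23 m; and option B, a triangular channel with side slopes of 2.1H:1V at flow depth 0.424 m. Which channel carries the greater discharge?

Channel A: For a circular section of diameter D = 0.758 m at depth y = 0.23 m, the central angle is θ = 2 arccos(1 − 2y/D) = 2.334 rad. Then A = (D²/8)(θ − sin θ) = 0.1157 m² and P = Dθ/2 = 0.8844 m. Hydraulic radius R = A/P = 0.1157/0.8844 = 0.1308 m. Q_A = (1/0.013)·0.1157·0.1308^(2/3)·√0.003906 = 0.1433 m³/s.
Channel B: For a triangular section with side slope z = 2.1: A = zy² = 2.1×0.424² = 0.3775 m²; P = 2y√(1+z²) = 2×0.424×2.326 = 1.972 m. Hydraulic radius R = A/P = 0.3775/1.972 = 0.1914 m. Q_B = (1/0.013)·0.3775·0.1914^(2/3)·√0.003906 = 0.6028 m³/s.
Q_A = 0.1433 m³/s vs Q_B = 0.6028 m³/s, so channel B carries more.

channel B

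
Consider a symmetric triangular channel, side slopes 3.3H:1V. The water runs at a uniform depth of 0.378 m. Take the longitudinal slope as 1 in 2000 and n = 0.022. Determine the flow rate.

Q = 0.153 m³/s

For a triangular section with side slope z = 3.3: A = zy² = 3.3×0.378² = 0.4715 m²; P = 2y√(1+z²) = 2×0.378×3.448 = 2.607 m.
Hydraulic radius R = A/P = 0.4715/2.607 = 0.1809 m.
Manning's equation: Q = (1/n) A R^(2/3) S^(1/2) = (1/0.022) × 0.4715 × 0.1809^(2/3) × 0.0005^(1/2) = 0.153 m³/s.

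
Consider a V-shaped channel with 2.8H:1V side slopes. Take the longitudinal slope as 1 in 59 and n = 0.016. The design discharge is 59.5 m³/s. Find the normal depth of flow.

y_n = 1.73 m

Manning's equation rearranged: A R^(2/3) = nQ / (1·√S) = 0.016 × 59.5 / (√0.01695) = 7.312.
At y = 1.93 m: A R^(2/3) = 9.785 — too large.
At y = 1.44 m: A R^(2/3) = 4.481 — too small.
At y = 1.73 m: A R^(2/3) = 7.309 — close enough.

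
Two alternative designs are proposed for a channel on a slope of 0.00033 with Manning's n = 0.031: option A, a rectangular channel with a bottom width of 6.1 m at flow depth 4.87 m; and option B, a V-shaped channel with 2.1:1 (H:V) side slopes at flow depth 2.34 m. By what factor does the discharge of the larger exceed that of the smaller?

3.79

Channel A: Flow area A = b·y = 6.1 × 4.87 = 29.71 m². Wetted perimeter P = b + 2y = 6.1 + 2×4.87 = 15.84 m. Hydraulic radius R = A/P = 29.71/15.84 = 1.875 m. Q_A = (1/0.031)·29.71·1.875^(2/3)·√0.00033 = 26.47 m³/s.
Channel B: For a triangular section with side slope z = 2.1: A = zy² = 2.1×2.34² = 11.5 m²; P = 2y√(1+z²) = 2×2.34×2.326 = 10.89 m. Hydraulic radius R = A/P = 11.5/10.89 = 1.056 m. Q_B = (1/0.031)·11.5·1.056^(2/3)·√0.00033 = 6.989 m³/s.
The larger discharge is 26.47 m³/s and the smaller is 6.989 m³/s; the ratio is 3.79.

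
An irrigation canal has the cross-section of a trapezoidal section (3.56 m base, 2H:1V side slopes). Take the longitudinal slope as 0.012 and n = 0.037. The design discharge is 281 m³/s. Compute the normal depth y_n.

y_n = 4.38 m

Manning's equation rearranged: A R^(2/3) = nQ / (1·√S) = 0.037 × 281 / (√0.012) = 94.91.
At y = 3.88 m: A R^(2/3) = 72.03 — low.
At y = 4.38 m: A R^(2/3) = 94.87 — matches.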